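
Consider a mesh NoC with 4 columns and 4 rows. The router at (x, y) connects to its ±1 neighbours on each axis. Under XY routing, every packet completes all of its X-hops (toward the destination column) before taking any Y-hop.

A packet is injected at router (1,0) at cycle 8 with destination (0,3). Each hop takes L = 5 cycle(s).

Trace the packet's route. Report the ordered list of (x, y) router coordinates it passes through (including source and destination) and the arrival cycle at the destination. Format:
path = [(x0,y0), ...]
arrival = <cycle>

src (1,0)  cyc=8
W→(0,0)  cyc=13
N→(0,1)  cyc=18
N→(0,2)  cyc=23
N→(0,3)  cyc=28

path = [(1,0), (0,0), (0,1), (0,2), (0,3)]
arrival = 28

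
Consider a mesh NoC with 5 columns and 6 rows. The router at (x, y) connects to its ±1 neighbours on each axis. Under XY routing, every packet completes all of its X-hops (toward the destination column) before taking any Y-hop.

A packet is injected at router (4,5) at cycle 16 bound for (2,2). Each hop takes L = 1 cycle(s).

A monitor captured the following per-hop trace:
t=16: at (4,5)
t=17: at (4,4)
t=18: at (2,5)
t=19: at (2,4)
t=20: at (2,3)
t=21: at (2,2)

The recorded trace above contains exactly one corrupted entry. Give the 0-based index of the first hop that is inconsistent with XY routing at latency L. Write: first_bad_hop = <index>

hop 1: step (+0,-1), +1 cyc — BAD: Y-move but x=4≠2

first_bad_hop = 1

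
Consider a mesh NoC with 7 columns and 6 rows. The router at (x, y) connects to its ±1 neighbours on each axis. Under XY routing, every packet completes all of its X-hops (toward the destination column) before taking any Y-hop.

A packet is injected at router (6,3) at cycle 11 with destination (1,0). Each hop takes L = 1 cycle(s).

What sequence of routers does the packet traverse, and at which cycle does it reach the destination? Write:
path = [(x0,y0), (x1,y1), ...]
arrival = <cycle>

hop 0: (6,3) @ cyc 11
hop 1: (5,3) @ cyc 12  [W]
hop 2: (4,3) @ cyc 13  [W]
hop 3: (3,3) @ cyc 14  [W]
hop 4: (2,3) @ cyc 15  [W]
hop 5: (1,3) @ cyc 16  [W]
hop 6: (1,2) @ cyc 17  [S]
hop 7: (1,1) @ cyc 18  [S]
hop 8: (1,0) @ cyc 19  [S]

path = [(6,3), (5,3), (4,3), (3,3), (2,3), (1,3), (1,2), (1,1), (1,0)]
arrival = 19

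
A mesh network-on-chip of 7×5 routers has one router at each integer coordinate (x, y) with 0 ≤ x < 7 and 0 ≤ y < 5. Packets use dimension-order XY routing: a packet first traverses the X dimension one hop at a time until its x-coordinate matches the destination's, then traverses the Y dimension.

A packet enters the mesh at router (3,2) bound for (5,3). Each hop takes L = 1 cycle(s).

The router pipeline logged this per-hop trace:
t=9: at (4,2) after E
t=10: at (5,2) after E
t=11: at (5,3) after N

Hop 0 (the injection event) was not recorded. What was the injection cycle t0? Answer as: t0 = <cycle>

Hop 1 reached at cycle 9; hop k is at t0 + k·L.
t0 = cyc[1] − L = 9 − 1 = 8.

t0 = 8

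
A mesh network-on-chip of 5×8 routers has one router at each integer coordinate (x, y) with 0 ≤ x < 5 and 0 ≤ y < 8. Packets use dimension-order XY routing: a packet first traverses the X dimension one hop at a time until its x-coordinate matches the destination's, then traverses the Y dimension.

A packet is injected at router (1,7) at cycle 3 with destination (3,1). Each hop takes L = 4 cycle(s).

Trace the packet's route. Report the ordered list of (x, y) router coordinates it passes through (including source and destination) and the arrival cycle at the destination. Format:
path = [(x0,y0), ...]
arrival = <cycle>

[0] x=1 y=7 t=3
[1] x=2 y=7 t=7 →E
[2] x=3 y=7 t=11 →E
[3] x=3 y=6 t=15 →S
[4] x=3 y=5 t=19 →S
[5] x=3 y=4 t=23 →S
[6] x=3 y=3 t=27 →S
[7] x=3 y=2 t=31 →S
[8] x=3 y=1 t=35 →S

path = [(1,7), (2,7), (3,7), (3,6), (3,5), (3,4), (3,3), (3,2), (3,1)]
arrival = 35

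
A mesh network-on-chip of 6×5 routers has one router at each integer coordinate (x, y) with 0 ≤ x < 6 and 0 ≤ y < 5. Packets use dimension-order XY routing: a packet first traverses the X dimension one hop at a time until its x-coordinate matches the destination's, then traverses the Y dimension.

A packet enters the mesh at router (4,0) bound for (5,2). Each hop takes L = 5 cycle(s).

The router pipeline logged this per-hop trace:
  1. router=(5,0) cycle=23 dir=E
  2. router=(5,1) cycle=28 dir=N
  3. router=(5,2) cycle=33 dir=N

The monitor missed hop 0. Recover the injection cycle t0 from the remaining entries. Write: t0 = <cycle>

At hop 1 the cycle is 23; in general cyc_k = t0 + kL.
Therefore t0 = 23 − L = 18.

t0 = 18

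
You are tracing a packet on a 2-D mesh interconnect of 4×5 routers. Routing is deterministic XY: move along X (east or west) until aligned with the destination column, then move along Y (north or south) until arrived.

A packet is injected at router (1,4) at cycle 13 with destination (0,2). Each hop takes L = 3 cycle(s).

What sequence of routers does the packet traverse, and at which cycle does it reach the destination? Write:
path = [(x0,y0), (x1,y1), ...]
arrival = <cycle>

path = [(1,4), (0,4), (0,3), (0,2)]
arrival = 22

#0 — 1,4 | c13
#1 — 0,4 | c16 | W
#2 — 0,3 | c19 | S
#3 — 0,2 | c22 | S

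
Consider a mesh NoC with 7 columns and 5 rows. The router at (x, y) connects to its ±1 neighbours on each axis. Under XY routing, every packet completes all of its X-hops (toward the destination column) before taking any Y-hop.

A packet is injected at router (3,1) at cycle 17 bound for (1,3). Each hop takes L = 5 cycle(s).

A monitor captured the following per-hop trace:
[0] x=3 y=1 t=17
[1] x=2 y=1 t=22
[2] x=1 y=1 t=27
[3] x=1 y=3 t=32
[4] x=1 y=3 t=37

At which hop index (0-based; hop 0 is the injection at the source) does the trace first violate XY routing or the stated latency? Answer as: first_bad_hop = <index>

hop 1: step (-1,+0), +5 cyc — ok
hop 2: step (-1,+0), +5 cyc — ok
hop 3: step (+0,+2), +5 cyc — BAD: non-unit step

first_bad_hop = 3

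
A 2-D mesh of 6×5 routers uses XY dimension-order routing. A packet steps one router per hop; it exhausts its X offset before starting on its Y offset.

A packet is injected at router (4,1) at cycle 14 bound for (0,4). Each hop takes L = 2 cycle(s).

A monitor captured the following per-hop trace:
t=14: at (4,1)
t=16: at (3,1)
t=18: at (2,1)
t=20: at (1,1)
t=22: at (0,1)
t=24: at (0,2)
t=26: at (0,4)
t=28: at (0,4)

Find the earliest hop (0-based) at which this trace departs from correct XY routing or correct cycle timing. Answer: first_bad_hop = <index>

[1] (-1,+0) / 2c ⇒ ok
[2] (-1,+0) / 2c ⇒ ok
[3] (-1,+0) / 2c ⇒ ok
[4] (-1,+0) / 2c ⇒ ok
[5] (+0,+1) / 2c ⇒ ok
[6] (+0,+2) / 2c ⇒ BAD: non-unit step

first_bad_hop = 6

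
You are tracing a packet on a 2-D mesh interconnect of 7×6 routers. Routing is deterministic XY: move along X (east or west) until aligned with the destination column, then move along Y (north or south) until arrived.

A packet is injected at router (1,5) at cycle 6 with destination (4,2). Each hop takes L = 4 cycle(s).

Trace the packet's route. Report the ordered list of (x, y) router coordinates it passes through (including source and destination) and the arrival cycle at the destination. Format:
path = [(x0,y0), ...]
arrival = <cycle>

[0] x=1 y=5 t=6
[1] x=2 y=5 t=10 →E
[2] x=3 y=5 t=14 →E
[3] x=4 y=5 t=18 →E
[4] x=4 y=4 t=22 →S
[5] x=4 y=3 t=26 →S
[6] x=4 y=2 t=30 →S

path = [(1,5), (2,5), (3,5), (4,5), (4,4), (4,3), (4,2)]
arrival = 30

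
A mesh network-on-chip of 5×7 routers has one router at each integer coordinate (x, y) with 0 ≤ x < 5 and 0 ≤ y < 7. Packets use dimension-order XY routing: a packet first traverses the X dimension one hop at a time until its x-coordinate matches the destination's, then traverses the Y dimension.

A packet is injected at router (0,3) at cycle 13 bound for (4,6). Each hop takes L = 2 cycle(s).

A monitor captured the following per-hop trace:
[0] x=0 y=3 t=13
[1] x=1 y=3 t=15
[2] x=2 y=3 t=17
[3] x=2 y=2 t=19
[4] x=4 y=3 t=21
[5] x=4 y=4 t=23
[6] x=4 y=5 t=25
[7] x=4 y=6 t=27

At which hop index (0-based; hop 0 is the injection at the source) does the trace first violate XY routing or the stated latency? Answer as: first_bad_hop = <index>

first_bad_hop = 3

check 1→ d=(1,0) cyc+2: ok
check 2→ d=(1,0) cyc+2: ok
check 3→ d=(0,-1) cyc+2: BAD: Y-move but x=2≠4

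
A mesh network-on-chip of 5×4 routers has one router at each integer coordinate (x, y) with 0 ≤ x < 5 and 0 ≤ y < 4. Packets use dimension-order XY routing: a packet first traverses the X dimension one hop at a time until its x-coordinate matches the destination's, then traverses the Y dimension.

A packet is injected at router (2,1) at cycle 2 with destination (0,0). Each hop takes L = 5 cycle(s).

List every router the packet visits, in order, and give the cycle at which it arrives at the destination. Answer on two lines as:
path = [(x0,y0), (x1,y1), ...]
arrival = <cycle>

src (2,1)  cyc=2
W→(1,1)  cyc=7
W→(0,1)  cyc=12
S→(0,0)  cyc=17

path = [(2,1), (1,1), (0,1), (0,0)]
arrival = 17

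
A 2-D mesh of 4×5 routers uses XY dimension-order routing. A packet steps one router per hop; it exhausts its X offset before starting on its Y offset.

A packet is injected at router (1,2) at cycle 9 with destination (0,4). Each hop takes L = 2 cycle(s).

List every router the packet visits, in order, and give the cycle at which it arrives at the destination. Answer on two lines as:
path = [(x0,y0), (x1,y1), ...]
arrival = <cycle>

path = [(1,2), (0,2), (0,3), (0,4)]
arrival = 15

t=9: at (1,2)
t=11: at (0,2) after W
t=13: at (0,3) after N
t=15: at (0,4) after N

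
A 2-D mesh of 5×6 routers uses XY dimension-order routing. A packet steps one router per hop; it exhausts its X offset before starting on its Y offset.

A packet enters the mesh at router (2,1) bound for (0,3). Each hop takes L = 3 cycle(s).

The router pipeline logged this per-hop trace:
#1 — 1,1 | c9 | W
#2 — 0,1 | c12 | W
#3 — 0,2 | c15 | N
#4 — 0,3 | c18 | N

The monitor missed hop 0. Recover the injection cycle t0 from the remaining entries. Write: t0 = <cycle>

Hop 1 reached at cycle 9; hop k is at t0 + k·L.
So t0 = 9 − 1·3 = 6.

t0 = 6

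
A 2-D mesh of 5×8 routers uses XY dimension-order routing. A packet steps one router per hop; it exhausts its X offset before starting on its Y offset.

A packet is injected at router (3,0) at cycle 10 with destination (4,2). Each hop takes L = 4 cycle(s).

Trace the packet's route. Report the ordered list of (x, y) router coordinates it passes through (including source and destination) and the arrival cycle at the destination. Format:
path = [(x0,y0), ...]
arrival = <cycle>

  0. router=(3,0) cycle=10 (inject)
  1. router=(4,0) cycle=14 dir=E
  2. router=(4,1) cycle=18 dir=N
  3. router=(4,2) cycle=22 dir=N

path = [(3,0), (4,0), (4,1), (4,2)]
arrival = 22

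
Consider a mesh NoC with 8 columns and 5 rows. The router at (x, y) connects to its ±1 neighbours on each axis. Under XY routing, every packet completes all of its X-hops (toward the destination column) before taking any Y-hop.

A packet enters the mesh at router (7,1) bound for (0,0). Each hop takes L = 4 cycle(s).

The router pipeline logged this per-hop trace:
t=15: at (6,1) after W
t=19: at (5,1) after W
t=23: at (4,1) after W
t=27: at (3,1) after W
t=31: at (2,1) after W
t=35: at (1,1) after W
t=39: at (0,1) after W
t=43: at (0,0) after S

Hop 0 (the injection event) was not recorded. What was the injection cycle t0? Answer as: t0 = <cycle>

The first recorded entry is hop 1 at cycle 15.
Therefore t0 = 15 − L = 11.

t0 = 11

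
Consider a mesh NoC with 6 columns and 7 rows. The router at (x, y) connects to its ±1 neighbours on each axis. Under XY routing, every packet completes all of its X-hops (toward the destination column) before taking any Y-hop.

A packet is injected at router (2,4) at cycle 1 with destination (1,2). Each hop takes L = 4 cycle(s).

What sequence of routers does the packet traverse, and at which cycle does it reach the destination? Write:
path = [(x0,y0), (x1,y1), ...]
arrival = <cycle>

path = [(2,4), (1,4), (1,3), (1,2)]
arrival = 13

hop 0: (2,4) @ cyc 1
hop 1: (1,4) @ cyc 5  [W]
hop 2: (1,3) @ cyc 9  [S]
hop 3: (1,2) @ cyc 13  [S]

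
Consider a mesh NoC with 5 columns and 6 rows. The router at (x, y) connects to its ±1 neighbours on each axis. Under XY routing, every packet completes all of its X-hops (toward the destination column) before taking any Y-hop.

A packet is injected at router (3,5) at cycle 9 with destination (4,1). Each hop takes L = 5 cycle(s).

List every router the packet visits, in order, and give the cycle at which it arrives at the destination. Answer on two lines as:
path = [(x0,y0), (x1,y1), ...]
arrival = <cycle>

  0. router=(3,5) cycle=9 (inject)
  1. router=(4,5) cycle=14 dir=E
  2. router=(4,4) cycle=19 dir=S
  3. router=(4,3) cycle=24 dir=S
  4. router=(4,2) cycle=29 dir=S
  5. router=(4,1) cycle=34 dir=S

path = [(3,5), (4,5), (4,4), (4,3), (4,2), (4,1)]
arrival = 34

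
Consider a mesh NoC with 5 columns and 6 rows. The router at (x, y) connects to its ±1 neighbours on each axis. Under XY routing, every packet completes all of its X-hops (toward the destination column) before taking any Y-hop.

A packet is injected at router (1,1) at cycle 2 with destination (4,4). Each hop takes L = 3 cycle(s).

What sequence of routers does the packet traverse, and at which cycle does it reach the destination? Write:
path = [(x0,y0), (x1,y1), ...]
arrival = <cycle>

[0] x=1 y=1 t=2
[1] x=2 y=1 t=5 →E
[2] x=3 y=1 t=8 →E
[3] x=4 y=1 t=11 →E
[4] x=4 y=2 t=14 →N
[5] x=4 y=3 t=17 →N
[6] x=4 y=4 t=20 →N

path = [(1,1), (2,1), (3,1), (4,1), (4,2), (4,3), (4,4)]
arrival = 20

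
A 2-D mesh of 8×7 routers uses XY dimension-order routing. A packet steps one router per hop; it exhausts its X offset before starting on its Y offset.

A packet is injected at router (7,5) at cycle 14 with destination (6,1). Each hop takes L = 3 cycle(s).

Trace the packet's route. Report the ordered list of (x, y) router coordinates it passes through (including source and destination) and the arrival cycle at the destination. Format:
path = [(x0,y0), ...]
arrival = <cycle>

path = [(7,5), (6,5), (6,4), (6,3), (6,2), (6,1)]
arrival = 29

#0 — 7,5 | c14
#1 — 6,5 | c17 | W
#2 — 6,4 | c20 | S
#3 — 6,3 | c23 | S
#4 — 6,2 | c26 | S
#5 — 6,1 | c29 | S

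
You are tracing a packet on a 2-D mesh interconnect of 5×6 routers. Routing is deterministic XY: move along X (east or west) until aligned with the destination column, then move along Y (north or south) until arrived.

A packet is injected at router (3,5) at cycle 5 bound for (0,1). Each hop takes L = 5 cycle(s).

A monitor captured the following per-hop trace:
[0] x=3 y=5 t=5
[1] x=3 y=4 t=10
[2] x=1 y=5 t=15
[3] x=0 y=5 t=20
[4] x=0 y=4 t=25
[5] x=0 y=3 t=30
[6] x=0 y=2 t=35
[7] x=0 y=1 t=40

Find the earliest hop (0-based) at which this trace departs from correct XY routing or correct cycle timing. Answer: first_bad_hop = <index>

[1] (+0,-1) / 5c ⇒ BAD: Y-move but x=3≠0

first_bad_hop = 1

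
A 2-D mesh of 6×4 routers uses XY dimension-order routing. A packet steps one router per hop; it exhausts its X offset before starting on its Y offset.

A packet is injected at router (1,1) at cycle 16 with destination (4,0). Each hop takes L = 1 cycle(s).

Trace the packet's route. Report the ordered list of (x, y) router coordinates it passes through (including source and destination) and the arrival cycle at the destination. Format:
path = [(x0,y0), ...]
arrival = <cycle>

path = [(1,1), (2,1), (3,1), (4,1), (4,0)]
arrival = 20

[0] x=1 y=1 t=16
[1] x=2 y=1 t=17 →E
[2] x=3 y=1 t=18 →E
[3] x=4 y=1 t=19 →E
[4] x=4 y=0 t=20 →S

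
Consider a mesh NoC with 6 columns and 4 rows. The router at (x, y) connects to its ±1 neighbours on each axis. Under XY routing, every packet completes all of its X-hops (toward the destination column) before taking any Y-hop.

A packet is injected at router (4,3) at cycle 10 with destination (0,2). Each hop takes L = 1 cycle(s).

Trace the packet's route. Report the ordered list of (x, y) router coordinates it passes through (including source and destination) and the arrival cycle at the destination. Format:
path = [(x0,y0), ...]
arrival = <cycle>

  0. router=(4,3) cycle=10 (inject)
  1. router=(3,3) cycle=11 dir=W
  2. router=(2,3) cycle=12 dir=W
  3. router=(1,3) cycle=13 dir=W
  4. router=(0,3) cycle=14 dir=W
  5. router=(0,2) cycle=15 dir=S

path = [(4,3), (3,3), (2,3), (1,3), (0,3), (0,2)]
arrival = 15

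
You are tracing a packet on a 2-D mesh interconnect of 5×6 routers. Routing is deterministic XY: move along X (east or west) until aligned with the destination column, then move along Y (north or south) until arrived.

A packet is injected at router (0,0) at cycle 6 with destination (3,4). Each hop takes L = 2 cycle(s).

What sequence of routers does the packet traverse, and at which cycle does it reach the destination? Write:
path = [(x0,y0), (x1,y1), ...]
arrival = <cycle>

hop 0: (0,0) @ cyc 6
hop 1: (1,0) @ cyc 8  [E]
hop 2: (2,0) @ cyc 10  [E]
hop 3: (3,0) @ cyc 12  [E]
hop 4: (3,1) @ cyc 14  [N]
hop 5: (3,2) @ cyc 16  [N]
hop 6: (3,3) @ cyc 18  [N]
hop 7: (3,4) @ cyc 20  [N]

path = [(0,0), (1,0), (2,0), (3,0), (3,1), (3,2), (3,3), (3,4)]
arrival = 20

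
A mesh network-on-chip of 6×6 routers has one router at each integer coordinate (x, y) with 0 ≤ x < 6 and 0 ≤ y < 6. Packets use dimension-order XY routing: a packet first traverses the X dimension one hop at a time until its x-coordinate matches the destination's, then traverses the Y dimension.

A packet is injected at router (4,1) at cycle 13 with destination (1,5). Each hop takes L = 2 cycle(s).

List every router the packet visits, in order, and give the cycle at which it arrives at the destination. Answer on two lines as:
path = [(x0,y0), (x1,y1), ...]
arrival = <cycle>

path = [(4,1), (3,1), (2,1), (1,1), (1,2), (1,3), (1,4), (1,5)]
arrival = 27

hop 0: (4,1) @ cyc 13
hop 1: (3,1) @ cyc 15  [W]
hop 2: (2,1) @ cyc 17  [W]
hop 3: (1,1) @ cyc 19  [W]
hop 4: (1,2) @ cyc 21  [N]
hop 5: (1,3) @ cyc 23  [N]
hop 6: (1,4) @ cyc 25  [N]
hop 7: (1,5) @ cyc 27  [N]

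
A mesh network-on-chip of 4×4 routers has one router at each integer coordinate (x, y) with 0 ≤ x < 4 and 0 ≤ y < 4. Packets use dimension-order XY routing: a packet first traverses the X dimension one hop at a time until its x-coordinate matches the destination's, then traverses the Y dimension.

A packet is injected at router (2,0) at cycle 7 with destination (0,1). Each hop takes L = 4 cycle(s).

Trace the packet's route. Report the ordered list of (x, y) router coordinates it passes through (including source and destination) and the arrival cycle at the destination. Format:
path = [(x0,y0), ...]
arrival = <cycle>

path = [(2,0), (1,0), (0,0), (0,1)]
arrival = 19

  0. router=(2,0) cycle=7 (inject)
  1. router=(1,0) cycle=11 dir=W
  2. router=(0,0) cycle=15 dir=W
  3. router=(0,1) cycle=19 dir=N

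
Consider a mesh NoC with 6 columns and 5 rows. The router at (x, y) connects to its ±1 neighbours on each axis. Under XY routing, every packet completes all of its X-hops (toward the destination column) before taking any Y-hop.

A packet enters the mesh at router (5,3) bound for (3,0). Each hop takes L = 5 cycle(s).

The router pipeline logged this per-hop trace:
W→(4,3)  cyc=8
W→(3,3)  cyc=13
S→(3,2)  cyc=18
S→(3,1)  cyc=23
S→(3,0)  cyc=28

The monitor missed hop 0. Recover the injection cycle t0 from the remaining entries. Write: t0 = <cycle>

t0 = 3

Hop 1 reached at cycle 8; hop k is at t0 + k·L.
Therefore t0 = 8 − L = 3.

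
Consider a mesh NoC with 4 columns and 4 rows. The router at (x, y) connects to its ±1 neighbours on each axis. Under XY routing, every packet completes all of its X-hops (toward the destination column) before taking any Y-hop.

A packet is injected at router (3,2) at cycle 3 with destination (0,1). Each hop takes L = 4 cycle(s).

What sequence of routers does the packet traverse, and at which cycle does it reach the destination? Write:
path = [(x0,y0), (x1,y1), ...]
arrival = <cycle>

#0 — 3,2 | c3
#1 — 2,2 | c7 | W
#2 — 1,2 | c11 | W
#3 — 0,2 | c15 | W
#4 — 0,1 | c19 | S

path = [(3,2), (2,2), (1,2), (0,2), (0,1)]
arrival = 19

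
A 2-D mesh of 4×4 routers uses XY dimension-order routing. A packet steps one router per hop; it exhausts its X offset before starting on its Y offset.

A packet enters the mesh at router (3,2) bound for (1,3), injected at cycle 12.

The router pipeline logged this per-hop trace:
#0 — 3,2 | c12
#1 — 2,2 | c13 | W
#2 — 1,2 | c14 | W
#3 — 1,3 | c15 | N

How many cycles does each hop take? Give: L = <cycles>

L = 1

cyc[1] − cyc[0] = 13 − 12 = 1.
Per-hop latency L = Δcyc = 1.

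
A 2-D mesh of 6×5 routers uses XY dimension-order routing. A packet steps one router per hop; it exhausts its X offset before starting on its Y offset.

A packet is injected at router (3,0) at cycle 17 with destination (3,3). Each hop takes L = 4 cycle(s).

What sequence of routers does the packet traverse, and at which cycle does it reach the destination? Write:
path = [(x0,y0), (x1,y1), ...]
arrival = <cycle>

path = [(3,0), (3,1), (3,2), (3,3)]
arrival = 29

hop 0: (3,0) @ cyc 17
hop 1: (3,1) @ cyc 21  [N]
hop 2: (3,2) @ cyc 25  [N]
hop 3: (3,3) @ cyc 29  [N]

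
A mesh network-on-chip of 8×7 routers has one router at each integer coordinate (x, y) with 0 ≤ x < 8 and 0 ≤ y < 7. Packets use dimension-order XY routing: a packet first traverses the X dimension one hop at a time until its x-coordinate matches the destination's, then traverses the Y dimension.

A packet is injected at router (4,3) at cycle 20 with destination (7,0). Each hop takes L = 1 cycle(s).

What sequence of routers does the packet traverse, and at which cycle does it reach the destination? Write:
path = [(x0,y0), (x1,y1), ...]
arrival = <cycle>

path = [(4,3), (5,3), (6,3), (7,3), (7,2), (7,1), (7,0)]
arrival = 26

[0] x=4 y=3 t=20
[1] x=5 y=3 t=21 →E
[2] x=6 y=3 t=22 →E
[3] x=7 y=3 t=23 →E
[4] x=7 y=2 t=24 →S
[5] x=7 y=1 t=25 →S
[6] x=7 y=0 t=26 →S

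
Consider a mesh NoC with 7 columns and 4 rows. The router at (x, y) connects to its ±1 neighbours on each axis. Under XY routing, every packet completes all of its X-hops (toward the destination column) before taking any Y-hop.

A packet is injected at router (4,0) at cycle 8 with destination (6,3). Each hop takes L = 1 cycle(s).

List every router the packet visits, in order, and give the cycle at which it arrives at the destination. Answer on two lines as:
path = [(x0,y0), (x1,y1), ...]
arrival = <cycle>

#0 — 4,0 | c8
#1 — 5,0 | c9 | E
#2 — 6,0 | c10 | E
#3 — 6,1 | c11 | N
#4 — 6,2 | c12 | N
#5 — 6,3 | c13 | N

path = [(4,0), (5,0), (6,0), (6,1), (6,2), (6,3)]
arrival = 13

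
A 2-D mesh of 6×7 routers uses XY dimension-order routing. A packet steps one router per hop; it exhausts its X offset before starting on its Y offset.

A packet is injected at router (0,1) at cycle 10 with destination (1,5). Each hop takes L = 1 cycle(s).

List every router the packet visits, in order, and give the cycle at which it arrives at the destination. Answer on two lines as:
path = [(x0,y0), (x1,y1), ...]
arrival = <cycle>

path = [(0,1), (1,1), (1,2), (1,3), (1,4), (1,5)]
arrival = 15

  0. router=(0,1) cycle=10 (inject)
  1. router=(1,1) cycle=11 dir=E
  2. router=(1,2) cycle=12 dir=N
  3. router=(1,3) cycle=13 dir=N
  4. router=(1,4) cycle=14 dir=N
  5. router=(1,5) cycle=15 dir=N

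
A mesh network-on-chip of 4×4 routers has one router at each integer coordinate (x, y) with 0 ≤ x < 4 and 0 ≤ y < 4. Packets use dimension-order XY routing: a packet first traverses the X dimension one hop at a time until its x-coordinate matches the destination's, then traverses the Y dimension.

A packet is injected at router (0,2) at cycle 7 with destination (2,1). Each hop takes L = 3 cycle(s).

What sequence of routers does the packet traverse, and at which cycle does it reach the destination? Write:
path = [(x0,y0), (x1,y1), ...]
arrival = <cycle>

src (0,2)  cyc=7
E→(1,2)  cyc=10
E→(2,2)  cyc=13
S→(2,1)  cyc=16

path = [(0,2), (1,2), (2,2), (2,1)]
arrival = 16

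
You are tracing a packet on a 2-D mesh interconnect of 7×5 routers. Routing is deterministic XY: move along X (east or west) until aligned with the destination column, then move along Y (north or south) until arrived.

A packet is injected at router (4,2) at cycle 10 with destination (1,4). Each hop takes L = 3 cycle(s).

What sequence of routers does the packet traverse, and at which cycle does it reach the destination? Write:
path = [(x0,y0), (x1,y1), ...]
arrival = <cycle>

hop 0: (4,2) @ cyc 10
hop 1: (3,2) @ cyc 13  [W]
hop 2: (2,2) @ cyc 16  [W]
hop 3: (1,2) @ cyc 19  [W]
hop 4: (1,3) @ cyc 22  [N]
hop 5: (1,4) @ cyc 25  [N]

path = [(4,2), (3,2), (2,2), (1,2), (1,3), (1,4)]
arrival = 25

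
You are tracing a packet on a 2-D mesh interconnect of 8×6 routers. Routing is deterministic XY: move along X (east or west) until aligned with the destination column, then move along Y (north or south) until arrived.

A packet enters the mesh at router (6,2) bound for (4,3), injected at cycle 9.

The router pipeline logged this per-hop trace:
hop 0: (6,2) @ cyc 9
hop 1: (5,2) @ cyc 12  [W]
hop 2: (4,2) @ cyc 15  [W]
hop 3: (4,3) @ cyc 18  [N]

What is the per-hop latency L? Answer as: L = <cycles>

L = 3

Δcyc across hop 0→1: 12 − 9 = 3.
Each hop adds L, hence L = 3.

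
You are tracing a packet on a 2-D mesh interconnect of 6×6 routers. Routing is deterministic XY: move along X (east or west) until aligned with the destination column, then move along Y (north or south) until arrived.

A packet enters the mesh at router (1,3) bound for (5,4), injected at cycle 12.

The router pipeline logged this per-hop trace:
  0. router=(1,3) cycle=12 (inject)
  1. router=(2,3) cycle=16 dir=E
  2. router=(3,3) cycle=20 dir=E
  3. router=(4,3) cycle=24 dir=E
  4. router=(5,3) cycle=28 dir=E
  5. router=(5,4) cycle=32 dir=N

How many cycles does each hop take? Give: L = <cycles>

L = 4

Between hops 0 and 1 the cycle counter advances 16 − 12 = 4.
Each hop adds L, hence L = 4.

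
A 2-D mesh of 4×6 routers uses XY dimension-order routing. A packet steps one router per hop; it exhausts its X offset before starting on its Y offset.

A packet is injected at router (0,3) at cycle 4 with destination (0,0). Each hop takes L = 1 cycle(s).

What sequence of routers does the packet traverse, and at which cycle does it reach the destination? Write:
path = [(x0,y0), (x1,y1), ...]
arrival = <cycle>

path = [(0,3), (0,2), (0,1), (0,0)]
arrival = 7

#0 — 0,3 | c4
#1 — 0,2 | c5 | S
#2 — 0,1 | c6 | S
#3 — 0,0 | c7 | S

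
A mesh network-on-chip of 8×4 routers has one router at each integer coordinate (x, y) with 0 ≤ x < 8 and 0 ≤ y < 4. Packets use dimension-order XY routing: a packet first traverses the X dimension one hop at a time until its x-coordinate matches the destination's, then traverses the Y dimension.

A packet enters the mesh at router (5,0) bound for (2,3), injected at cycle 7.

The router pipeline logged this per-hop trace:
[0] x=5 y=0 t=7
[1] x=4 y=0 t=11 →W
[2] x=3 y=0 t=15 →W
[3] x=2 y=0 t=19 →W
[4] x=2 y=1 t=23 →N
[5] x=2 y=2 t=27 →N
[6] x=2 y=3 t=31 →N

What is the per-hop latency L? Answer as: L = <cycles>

Between hops 0 and 1 the cycle counter advances 11 − 7 = 4.
Per-hop latency L = Δcyc = 4.

L = 4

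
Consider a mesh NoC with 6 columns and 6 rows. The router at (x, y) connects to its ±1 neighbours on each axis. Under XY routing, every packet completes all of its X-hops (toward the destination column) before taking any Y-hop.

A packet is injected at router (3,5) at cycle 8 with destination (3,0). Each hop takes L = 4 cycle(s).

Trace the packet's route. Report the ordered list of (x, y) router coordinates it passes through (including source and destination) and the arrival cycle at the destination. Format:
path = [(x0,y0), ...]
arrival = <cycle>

hop 0: (3,5) @ cyc 8
hop 1: (3,4) @ cyc 12  [S]
hop 2: (3,3) @ cyc 16  [S]
hop 3: (3,2) @ cyc 20  [S]
hop 4: (3,1) @ cyc 24  [S]
hop 5: (3,0) @ cyc 28  [S]

path = [(3,5), (3,4), (3,3), (3,2), (3,1), (3,0)]
arrival = 28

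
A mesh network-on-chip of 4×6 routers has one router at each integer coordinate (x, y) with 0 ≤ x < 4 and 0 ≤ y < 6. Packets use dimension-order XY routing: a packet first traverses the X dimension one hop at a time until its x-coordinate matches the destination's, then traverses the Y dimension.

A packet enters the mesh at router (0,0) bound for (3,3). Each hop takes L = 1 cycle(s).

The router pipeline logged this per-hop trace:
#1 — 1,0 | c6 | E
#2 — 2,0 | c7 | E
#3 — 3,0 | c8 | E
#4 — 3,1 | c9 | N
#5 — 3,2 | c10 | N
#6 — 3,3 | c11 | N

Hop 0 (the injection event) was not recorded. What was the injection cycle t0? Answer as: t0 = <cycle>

At hop 1 the cycle is 6; in general cyc_k = t0 + kL.
So t0 = 6 − 1·1 = 5.

t0 = 5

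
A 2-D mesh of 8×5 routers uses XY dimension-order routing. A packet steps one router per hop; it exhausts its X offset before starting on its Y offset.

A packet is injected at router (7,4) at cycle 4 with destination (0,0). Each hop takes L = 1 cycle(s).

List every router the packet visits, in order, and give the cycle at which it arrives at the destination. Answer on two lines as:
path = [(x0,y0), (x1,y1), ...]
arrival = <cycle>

path = [(7,4), (6,4), (5,4), (4,4), (3,4), (2,4), (1,4), (0,4), (0,3), (0,2), (0,1), (0,0)]
arrival = 15

src (7,4)  cyc=4
W→(6,4)  cyc=5
W→(5,4)  cyc=6
W→(4,4)  cyc=7
W→(3,4)  cyc=8
W→(2,4)  cyc=9
W→(1,4)  cyc=10
W→(0,4)  cyc=11
S→(0,3)  cyc=12
S→(0,2)  cyc=13
S→(0,1)  cyc=14
S→(0,0)  cyc=15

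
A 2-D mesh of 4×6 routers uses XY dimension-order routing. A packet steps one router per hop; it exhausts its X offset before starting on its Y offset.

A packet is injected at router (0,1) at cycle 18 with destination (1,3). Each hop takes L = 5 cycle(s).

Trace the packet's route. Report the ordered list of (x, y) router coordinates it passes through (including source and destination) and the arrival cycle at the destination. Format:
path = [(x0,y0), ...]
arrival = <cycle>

path = [(0,1), (1,1), (1,2), (1,3)]
arrival = 33

#0 — 0,1 | c18
#1 — 1,1 | c23 | E
#2 — 1,2 | c28 | N
#3 — 1,3 | c33 | N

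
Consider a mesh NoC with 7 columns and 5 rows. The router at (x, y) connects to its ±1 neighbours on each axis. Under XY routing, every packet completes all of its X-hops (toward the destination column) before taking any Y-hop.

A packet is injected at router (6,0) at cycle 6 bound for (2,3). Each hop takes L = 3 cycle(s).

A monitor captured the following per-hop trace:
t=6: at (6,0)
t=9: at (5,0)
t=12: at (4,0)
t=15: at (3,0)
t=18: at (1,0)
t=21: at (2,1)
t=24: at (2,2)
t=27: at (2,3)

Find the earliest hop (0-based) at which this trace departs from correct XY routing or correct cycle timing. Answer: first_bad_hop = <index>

first_bad_hop = 4

check 1→ d=(-1,0) cyc+3: ok
check 2→ d=(-1,0) cyc+3: ok
check 3→ d=(-1,0) cyc+3: ok
check 4→ d=(-2,0) cyc+3: BAD: non-unit step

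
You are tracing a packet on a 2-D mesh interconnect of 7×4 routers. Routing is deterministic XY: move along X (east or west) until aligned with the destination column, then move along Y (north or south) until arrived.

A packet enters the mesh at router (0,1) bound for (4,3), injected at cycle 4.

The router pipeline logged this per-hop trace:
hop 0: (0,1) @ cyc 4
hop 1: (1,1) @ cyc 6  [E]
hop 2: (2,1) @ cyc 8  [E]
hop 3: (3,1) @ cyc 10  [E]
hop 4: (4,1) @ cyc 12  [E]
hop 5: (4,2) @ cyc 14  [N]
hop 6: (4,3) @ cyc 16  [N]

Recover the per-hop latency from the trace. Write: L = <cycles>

L = 2

Between hops 0 and 1 the cycle counter advances 6 − 4 = 2.
Each hop adds L, hence L = 2.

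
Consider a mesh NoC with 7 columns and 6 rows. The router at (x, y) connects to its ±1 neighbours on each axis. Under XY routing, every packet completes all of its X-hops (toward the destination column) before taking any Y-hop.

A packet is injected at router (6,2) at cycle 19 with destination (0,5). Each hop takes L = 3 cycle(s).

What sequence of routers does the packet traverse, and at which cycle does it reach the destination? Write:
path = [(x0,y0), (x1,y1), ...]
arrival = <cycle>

t=19: at (6,2)
t=22: at (5,2) after W
t=25: at (4,2) after W
t=28: at (3,2) after W
t=31: at (2,2) after W
t=34: at (1,2) after W
t=37: at (0,2) after W
t=40: at (0,3) after N
t=43: at (0,4) after N
t=46: at (0,5) after N

path = [(6,2), (5,2), (4,2), (3,2), (2,2), (1,2), (0,2), (0,3), (0,4), (0,5)]
arrival = 46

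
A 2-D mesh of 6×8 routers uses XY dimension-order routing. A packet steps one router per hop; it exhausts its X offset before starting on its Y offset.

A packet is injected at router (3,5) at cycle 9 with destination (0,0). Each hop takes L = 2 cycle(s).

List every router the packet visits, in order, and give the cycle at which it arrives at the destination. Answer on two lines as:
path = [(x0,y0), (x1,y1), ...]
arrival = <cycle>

path = [(3,5), (2,5), (1,5), (0,5), (0,4), (0,3), (0,2), (0,1), (0,0)]
arrival = 25

#0 — 3,5 | c9
#1 — 2,5 | c11 | W
#2 — 1,5 | c13 | W
#3 — 0,5 | c15 | W
#4 — 0,4 | c17 | S
#5 — 0,3 | c19 | S
#6 — 0,2 | c21 | S
#7 — 0,1 | c23 | S
#8 — 0,0 | c25 | S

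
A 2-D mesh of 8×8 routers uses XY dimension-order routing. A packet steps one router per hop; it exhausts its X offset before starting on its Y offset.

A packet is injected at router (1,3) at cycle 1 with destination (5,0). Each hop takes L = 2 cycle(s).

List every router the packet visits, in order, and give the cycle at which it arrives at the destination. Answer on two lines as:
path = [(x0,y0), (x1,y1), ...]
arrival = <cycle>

  0. router=(1,3) cycle=1 (inject)
  1. router=(2,3) cycle=3 dir=E
  2. router=(3,3) cycle=5 dir=E
  3. router=(4,3) cycle=7 dir=E
  4. router=(5,3) cycle=9 dir=E
  5. router=(5,2) cycle=11 dir=S
  6. router=(5,1) cycle=13 dir=S
  7. router=(5,0) cycle=15 dir=S

path = [(1,3), (2,3), (3,3), (4,3), (5,3), (5,2), (5,1), (5,0)]
arrival = 15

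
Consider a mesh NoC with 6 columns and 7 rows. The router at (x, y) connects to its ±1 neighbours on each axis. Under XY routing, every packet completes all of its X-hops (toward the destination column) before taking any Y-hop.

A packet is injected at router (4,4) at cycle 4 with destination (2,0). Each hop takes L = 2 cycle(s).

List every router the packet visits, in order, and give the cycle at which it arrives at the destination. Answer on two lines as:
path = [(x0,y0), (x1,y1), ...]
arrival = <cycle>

src (4,4)  cyc=4
W→(3,4)  cyc=6
W→(2,4)  cyc=8
S→(2,3)  cyc=10
S→(2,2)  cyc=12
S→(2,1)  cyc=14
S→(2,0)  cyc=16

path = [(4,4), (3,4), (2,4), (2,3), (2,2), (2,1), (2,0)]
arrival = 16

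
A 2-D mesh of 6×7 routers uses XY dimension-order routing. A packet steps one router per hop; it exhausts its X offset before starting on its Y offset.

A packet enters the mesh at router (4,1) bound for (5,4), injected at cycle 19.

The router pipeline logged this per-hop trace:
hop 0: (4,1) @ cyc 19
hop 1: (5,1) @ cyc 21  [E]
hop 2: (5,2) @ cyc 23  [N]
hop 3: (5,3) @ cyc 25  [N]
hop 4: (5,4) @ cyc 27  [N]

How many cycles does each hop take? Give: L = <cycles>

From hop 0 (19) to hop 1 (21): +2 cycles.
One hop costs L cycles, so L = 2.

L = 2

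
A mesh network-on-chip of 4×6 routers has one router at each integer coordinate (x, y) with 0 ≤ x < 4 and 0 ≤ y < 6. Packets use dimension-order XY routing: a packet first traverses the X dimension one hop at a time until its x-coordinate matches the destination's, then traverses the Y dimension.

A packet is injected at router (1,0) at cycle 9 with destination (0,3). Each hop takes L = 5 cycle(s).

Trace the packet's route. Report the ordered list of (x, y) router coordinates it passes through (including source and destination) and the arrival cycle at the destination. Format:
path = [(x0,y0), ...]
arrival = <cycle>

src (1,0)  cyc=9
W→(0,0)  cyc=14
N→(0,1)  cyc=19
N→(0,2)  cyc=24
N→(0,3)  cyc=29

path = [(1,0), (0,0), (0,1), (0,2), (0,3)]
arrival = 29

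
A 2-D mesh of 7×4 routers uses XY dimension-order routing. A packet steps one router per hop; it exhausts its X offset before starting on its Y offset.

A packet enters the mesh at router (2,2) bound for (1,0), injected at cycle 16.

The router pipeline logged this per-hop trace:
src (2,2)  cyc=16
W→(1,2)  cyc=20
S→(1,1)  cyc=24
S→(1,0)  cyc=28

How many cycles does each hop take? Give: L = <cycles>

L = 4

Between hops 0 and 1 the cycle counter advances 20 − 16 = 4.
One hop costs L cycles, so L = 4.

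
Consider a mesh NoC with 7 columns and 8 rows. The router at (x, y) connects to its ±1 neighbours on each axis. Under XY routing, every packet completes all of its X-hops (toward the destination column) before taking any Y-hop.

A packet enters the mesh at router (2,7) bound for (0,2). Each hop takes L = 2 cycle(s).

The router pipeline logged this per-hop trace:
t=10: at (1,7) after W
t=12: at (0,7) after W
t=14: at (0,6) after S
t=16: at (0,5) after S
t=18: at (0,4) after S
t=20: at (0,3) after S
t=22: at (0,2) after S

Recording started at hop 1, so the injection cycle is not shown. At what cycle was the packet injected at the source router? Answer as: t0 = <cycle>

t0 = 8

Hop 1 reached at cycle 10; hop k is at t0 + k·L.
Subtract one hop: t0 = 10 − 2 = 8.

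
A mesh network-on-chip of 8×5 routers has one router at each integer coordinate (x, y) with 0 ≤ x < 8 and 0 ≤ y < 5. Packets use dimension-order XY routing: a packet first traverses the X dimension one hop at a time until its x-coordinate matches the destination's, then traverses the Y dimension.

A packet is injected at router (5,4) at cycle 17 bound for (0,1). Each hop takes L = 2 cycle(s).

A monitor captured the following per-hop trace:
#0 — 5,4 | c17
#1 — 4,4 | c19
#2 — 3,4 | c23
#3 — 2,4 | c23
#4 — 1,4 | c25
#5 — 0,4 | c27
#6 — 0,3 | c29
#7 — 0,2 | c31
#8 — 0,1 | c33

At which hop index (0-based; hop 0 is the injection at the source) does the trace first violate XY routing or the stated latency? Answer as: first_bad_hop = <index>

check 1→ d=(-1,0) cyc+2: ok
check 2→ d=(-1,0) cyc+4: BAD: Δcyc=4≠L

first_bad_hop = 2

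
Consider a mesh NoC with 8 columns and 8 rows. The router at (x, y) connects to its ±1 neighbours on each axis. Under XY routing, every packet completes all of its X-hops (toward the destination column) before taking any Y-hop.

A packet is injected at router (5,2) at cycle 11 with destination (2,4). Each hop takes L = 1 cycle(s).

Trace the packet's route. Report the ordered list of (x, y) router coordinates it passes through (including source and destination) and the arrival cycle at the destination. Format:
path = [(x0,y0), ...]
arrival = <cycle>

hop 0: (5,2) @ cyc 11
hop 1: (4,2) @ cyc 12  [W]
hop 2: (3,2) @ cyc 13  [W]
hop 3: (2,2) @ cyc 14  [W]
hop 4: (2,3) @ cyc 15  [N]
hop 5: (2,4) @ cyc 16  [N]

path = [(5,2), (4,2), (3,2), (2,2), (2,3), (2,4)]
arrival = 16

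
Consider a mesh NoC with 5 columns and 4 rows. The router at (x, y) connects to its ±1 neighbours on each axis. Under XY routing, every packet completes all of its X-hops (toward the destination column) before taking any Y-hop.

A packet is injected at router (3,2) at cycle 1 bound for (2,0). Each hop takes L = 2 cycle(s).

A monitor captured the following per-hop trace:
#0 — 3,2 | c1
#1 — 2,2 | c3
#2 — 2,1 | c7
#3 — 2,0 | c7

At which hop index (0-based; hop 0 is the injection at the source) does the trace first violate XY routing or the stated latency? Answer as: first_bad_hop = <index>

check 1→ d=(-1,0) cyc+2: ok
check 2→ d=(0,-1) cyc+4: BAD: Δcyc=4≠L

first_bad_hop = 2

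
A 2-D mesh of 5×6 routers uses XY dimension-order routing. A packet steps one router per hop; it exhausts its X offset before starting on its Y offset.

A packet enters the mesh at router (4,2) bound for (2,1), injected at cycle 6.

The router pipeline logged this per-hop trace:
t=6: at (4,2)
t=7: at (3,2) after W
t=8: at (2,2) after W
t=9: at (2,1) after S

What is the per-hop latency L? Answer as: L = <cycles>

L = 1

From hop 0 (6) to hop 1 (7): +1 cycles.
That increment is L by definition: L = 1.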